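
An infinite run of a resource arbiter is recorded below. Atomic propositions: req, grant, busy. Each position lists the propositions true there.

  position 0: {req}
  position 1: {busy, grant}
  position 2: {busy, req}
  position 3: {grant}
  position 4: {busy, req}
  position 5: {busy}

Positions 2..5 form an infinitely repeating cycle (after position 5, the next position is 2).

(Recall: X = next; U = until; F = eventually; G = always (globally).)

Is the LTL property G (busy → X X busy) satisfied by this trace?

busy → X X busy must hold at every position from 0 onward. It fails at position 1, so G (busy → X X busy) is false.
Positions where busy holds: 1, 2, 4, 5.
Check X X busy at each: 1→fails, 2→ok, 4→ok, 5→fails.

No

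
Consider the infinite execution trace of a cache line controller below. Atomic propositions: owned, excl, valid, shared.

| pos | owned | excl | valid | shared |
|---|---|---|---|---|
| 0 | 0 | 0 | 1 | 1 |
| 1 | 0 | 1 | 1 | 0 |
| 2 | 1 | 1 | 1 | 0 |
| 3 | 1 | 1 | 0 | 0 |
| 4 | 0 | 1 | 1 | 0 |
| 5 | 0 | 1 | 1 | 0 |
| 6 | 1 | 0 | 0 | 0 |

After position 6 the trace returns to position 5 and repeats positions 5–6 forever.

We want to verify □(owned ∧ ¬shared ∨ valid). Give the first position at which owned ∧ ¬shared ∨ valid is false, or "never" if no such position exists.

owned ∧ ¬shared ∨ valid holds at every position 0..6, and those are all the positions the trace ever visits, so the invariant □(owned ∧ ¬shared ∨ valid) is never violated.

never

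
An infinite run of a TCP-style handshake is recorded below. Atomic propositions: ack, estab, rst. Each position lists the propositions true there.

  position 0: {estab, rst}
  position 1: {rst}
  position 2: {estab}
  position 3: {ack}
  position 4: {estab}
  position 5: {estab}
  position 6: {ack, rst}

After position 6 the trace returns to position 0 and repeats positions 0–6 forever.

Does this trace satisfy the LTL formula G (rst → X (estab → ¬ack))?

rst → X (estab → ¬ack) holds at every position 0..6, and those are all positions ever visited, so G (rst → X (estab → ¬ack)) holds.
Positions where rst holds: 0, 1, 6.
Check X (estab → ¬ack) at each: 0→ok, 1→ok, 6→ok.

Holds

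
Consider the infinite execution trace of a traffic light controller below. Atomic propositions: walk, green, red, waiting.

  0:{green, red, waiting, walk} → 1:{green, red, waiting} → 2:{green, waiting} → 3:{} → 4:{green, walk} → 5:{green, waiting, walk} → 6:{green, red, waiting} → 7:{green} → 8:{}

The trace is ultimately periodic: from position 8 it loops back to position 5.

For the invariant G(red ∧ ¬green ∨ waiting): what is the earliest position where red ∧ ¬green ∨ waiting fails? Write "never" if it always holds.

Check red ∧ ¬green ∨ waiting at each position in order: 0 ✓, 1 ✓, 2 ✓.
At position 3 the labels are {}, so red ∧ ¬green ∨ waiting is false there. This is the first violation.

3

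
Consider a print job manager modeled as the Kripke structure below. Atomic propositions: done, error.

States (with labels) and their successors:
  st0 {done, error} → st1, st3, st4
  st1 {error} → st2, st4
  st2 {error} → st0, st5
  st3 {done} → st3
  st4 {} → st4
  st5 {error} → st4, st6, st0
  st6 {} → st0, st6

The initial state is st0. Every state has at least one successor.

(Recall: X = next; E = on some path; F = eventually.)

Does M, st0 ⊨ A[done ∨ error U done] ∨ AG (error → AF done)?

Yes

States satisfying done ∨ error: {st0, st1, st2, st3, st5}.
States satisfying done: {st0, st3}.
States satisfying A[done ∨ error U done]: {st0, st3}.
States satisfying error → AF done: {st0, st3, st4, st6}.
States satisfying AG (error → AF done): {st3, st4}.
States satisfying A[done ∨ error U done] ∨ AG (error → AF done): {st0, st3, st4}.
st0 ∈ Sat(A[done ∨ error U done] ∨ AG (error → AF done)).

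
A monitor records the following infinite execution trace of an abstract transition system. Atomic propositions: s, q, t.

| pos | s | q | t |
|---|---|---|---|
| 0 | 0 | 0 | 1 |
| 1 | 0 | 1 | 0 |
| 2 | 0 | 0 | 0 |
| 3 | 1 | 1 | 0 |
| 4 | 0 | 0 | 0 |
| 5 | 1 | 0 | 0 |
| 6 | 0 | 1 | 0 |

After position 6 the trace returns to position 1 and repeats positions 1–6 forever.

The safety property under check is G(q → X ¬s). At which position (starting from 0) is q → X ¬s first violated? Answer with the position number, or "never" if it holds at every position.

never

q → X ¬s holds at every position 0..6, and those are all the positions the trace ever visits, so the invariant G(q → X ¬s) is never violated.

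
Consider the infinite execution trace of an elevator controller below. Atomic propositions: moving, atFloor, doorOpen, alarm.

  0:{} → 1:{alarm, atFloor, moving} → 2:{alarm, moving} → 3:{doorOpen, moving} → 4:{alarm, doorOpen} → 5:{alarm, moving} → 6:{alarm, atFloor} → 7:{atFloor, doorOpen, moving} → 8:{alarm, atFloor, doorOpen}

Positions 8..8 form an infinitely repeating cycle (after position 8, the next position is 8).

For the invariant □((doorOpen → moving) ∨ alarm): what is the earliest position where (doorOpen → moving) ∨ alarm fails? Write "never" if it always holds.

never

(doorOpen → moving) ∨ alarm holds at every position 0..8, and those are all the positions the trace ever visits, so the invariant □((doorOpen → moving) ∨ alarm) is never violated.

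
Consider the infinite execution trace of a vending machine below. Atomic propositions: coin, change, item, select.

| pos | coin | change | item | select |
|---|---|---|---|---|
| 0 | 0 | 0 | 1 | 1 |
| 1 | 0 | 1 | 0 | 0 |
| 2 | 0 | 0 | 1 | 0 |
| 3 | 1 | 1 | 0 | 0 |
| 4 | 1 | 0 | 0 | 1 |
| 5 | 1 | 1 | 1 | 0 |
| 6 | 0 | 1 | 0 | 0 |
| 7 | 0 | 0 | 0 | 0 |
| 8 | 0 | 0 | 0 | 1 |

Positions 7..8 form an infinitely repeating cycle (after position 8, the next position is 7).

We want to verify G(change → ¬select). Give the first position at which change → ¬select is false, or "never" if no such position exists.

change → ¬select holds at every position 0..8, and those are all the positions the trace ever visits, so the invariant G(change → ¬select) is never violated.

never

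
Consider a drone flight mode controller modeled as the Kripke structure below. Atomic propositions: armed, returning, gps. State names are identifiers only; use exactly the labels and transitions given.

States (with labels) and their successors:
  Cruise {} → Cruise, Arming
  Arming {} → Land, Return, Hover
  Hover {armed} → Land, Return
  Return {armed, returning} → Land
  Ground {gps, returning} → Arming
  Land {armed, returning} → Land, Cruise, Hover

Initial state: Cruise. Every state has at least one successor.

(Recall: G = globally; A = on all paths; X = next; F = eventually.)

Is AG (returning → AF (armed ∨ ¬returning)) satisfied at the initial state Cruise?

Holds

States satisfying returning → AF (armed ∨ ¬returning): {Cruise, Arming, Hover, Return, Ground, Land}.
States satisfying AG (returning → AF (armed ∨ ¬returning)): {Cruise, Arming, Hover, Return, Ground, Land}.
Every state reachable from Cruise satisfies returning → AF (armed ∨ ¬returning).
Cruise ∈ Sat(AG (returning → AF (armed ∨ ¬returning))).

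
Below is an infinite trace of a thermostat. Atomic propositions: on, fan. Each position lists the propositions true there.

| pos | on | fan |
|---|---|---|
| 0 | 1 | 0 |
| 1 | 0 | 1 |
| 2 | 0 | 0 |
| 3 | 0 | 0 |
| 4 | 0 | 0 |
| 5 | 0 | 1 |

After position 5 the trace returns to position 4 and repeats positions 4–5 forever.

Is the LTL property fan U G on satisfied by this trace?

Does not hold

Walking from position 0: at position 0, G on has not yet held and fan fails, so fan U G on is false.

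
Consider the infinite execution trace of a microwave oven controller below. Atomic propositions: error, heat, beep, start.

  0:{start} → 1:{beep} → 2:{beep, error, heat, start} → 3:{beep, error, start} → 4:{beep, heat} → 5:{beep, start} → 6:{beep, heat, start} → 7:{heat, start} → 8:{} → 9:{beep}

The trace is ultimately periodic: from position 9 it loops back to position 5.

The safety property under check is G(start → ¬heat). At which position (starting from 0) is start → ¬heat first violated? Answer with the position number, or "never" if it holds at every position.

2

Check start → ¬heat at each position in order: 0 ✓, 1 ✓.
At position 2 the labels are {beep, error, heat, start}, so start → ¬heat is false there. This is the first violation.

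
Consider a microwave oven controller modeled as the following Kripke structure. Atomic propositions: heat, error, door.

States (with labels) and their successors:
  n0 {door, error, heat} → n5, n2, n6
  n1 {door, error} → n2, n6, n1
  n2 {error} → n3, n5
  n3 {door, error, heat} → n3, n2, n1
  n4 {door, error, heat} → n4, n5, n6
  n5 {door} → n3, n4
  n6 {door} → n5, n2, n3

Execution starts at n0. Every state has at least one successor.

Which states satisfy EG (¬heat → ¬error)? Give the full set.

{n0, n3, n4, n5, n6}

States satisfying ¬heat → ¬error: {n0, n3, n4, n5, n6}.
States satisfying EG (¬heat → ¬error): {n0, n3, n4, n5, n6}.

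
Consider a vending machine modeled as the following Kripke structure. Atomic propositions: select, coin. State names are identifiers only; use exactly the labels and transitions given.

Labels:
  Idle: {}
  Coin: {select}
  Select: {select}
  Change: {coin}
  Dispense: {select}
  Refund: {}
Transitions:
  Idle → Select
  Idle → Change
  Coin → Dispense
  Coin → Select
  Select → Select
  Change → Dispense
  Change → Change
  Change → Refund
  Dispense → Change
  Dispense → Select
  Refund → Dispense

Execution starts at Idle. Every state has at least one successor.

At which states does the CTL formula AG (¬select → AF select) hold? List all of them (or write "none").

States satisfying ¬select → AF select: {Coin, Select, Dispense, Refund}.
States satisfying AG (¬select → AF select): {Select}.

{Select}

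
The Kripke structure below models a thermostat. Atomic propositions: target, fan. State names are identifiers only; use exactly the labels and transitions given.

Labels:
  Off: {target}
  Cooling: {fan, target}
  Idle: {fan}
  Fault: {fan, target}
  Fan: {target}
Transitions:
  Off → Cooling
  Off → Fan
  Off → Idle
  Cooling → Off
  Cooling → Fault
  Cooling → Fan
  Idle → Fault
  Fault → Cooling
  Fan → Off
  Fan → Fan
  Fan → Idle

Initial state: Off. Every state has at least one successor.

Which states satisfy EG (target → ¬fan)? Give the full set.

{Off, Fan}

States satisfying target → ¬fan: {Off, Idle, Fan}.
States satisfying EG (target → ¬fan): {Off, Fan}.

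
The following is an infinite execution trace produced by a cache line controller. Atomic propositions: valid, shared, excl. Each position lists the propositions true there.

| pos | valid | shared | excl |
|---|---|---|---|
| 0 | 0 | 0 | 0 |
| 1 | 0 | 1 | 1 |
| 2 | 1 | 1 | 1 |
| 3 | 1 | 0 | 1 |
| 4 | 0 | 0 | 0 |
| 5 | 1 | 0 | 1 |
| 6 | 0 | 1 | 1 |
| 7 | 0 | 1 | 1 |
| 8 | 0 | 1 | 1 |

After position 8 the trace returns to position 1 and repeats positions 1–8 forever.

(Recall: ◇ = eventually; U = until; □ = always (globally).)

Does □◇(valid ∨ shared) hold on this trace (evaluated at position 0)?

Holds

◇(valid ∨ shared) holds at every position 0..8, and those are all positions ever visited, so □◇(valid ∨ shared) holds.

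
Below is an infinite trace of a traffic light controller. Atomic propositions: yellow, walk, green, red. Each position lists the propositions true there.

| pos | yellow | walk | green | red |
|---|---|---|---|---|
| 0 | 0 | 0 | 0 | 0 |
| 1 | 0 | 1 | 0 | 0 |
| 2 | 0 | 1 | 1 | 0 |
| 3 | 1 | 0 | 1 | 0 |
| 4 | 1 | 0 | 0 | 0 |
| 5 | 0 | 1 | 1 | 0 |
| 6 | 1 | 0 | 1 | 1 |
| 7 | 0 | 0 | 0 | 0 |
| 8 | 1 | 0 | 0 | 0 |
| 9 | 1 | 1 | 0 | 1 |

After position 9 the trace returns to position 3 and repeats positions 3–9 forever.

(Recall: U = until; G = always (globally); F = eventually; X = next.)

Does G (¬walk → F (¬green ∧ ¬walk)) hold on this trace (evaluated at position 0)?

¬walk → F (¬green ∧ ¬walk) holds at every position 0..9, and those are all positions ever visited, so G (¬walk → F (¬green ∧ ¬walk)) holds.
Positions where ¬walk holds: 0, 3, 4, 6, 7, 8.
Check F (¬green ∧ ¬walk) at each: 0→ok, 3→ok, 4→ok, 6→ok, 7→ok, 8→ok.

Satisfied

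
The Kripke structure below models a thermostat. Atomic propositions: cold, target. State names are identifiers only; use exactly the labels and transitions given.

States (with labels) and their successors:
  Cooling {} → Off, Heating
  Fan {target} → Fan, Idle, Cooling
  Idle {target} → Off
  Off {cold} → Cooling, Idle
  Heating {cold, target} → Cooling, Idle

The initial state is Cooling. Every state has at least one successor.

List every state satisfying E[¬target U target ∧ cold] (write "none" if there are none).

{Cooling, Off, Heating}

States satisfying ¬target: {Cooling, Off}.
States satisfying target ∧ cold: {Heating}.
States satisfying E[¬target U target ∧ cold]: {Cooling, Off, Heating}.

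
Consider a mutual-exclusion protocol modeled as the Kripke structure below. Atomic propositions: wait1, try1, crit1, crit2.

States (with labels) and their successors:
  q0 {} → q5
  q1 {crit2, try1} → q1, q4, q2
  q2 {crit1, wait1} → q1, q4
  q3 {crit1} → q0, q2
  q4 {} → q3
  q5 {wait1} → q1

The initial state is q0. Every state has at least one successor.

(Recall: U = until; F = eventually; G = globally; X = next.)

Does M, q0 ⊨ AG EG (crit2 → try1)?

Satisfied

States satisfying EG (crit2 → try1): {q0, q1, q2, q3, q4, q5}.
States satisfying AG EG (crit2 → try1): {q0, q1, q2, q3, q4, q5}.
Every state reachable from q0 satisfies EG (crit2 → try1).
q0 ∈ Sat(AG EG (crit2 → try1)).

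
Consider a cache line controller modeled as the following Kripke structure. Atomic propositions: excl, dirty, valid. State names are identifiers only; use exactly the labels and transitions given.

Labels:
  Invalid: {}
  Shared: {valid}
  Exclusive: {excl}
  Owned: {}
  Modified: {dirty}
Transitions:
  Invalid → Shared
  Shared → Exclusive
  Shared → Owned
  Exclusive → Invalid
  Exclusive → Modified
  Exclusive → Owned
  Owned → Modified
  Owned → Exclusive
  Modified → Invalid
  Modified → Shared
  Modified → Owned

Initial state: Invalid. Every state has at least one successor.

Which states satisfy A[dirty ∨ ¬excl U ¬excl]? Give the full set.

{Invalid, Shared, Owned, Modified}

States satisfying dirty ∨ ¬excl: {Invalid, Shared, Owned, Modified}.
States satisfying ¬excl: {Invalid, Shared, Owned, Modified}.
States satisfying A[dirty ∨ ¬excl U ¬excl]: {Invalid, Shared, Owned, Modified}.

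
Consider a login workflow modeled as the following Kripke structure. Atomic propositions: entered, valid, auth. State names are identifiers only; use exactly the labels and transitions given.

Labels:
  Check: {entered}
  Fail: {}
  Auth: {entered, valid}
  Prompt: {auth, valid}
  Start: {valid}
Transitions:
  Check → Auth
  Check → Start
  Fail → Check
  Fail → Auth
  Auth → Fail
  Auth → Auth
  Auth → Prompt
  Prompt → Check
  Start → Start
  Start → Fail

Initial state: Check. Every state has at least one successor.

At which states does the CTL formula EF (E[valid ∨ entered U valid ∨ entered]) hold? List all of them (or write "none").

{Check, Fail, Auth, Prompt, Start}

States satisfying E[valid ∨ entered U valid ∨ entered]: {Check, Auth, Prompt, Start}.
States satisfying EF (E[valid ∨ entered U valid ∨ entered]): {Check, Fail, Auth, Prompt, Start}.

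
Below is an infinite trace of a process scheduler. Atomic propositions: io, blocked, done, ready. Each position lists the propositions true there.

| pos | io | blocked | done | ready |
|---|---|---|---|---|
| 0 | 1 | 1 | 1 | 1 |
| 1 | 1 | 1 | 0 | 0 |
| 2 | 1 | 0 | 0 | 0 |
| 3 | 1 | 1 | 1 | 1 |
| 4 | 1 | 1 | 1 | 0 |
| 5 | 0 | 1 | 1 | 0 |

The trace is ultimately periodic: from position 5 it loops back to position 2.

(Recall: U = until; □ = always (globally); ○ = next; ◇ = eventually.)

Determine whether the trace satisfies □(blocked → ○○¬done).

blocked → ○○¬done must hold at every position from 0 onward. It fails at position 1, so □(blocked → ○○¬done) is false.
Positions where blocked holds: 0, 1, 3, 4, 5.
Check ○○¬done at each: 0→ok, 1→fails, 3→fails, 4→ok, 5→fails.

No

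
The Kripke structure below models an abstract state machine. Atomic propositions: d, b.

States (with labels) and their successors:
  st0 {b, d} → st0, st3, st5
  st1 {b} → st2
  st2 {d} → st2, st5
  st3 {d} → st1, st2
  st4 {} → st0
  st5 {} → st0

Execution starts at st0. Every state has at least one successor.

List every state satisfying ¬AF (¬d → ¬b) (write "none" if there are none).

none

States satisfying ¬d → ¬b: {st0, st2, st3, st4, st5}.
States satisfying AF (¬d → ¬b): {st0, st1, st2, st3, st4, st5}.
States satisfying ¬AF (¬d → ¬b): ∅.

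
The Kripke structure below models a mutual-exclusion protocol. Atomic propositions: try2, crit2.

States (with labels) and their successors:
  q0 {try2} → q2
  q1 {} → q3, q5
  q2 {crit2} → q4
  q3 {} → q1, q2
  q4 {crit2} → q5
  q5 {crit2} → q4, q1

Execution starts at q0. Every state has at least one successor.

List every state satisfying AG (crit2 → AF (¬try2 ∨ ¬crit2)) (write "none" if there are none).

{q0, q1, q2, q3, q4, q5}

States satisfying crit2 → AF (¬try2 ∨ ¬crit2): {q0, q1, q2, q3, q4, q5}.
States satisfying AG (crit2 → AF (¬try2 ∨ ¬crit2)): {q0, q1, q2, q3, q4, q5}.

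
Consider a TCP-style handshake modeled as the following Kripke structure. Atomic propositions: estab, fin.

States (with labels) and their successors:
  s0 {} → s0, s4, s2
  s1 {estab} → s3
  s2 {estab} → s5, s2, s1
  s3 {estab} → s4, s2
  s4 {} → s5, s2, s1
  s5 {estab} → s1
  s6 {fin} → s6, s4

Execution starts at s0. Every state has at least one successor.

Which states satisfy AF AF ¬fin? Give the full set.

{s0, s1, s2, s3, s4, s5}

States satisfying AF ¬fin: {s0, s1, s2, s3, s4, s5}.
States satisfying AF AF ¬fin: {s0, s1, s2, s3, s4, s5}.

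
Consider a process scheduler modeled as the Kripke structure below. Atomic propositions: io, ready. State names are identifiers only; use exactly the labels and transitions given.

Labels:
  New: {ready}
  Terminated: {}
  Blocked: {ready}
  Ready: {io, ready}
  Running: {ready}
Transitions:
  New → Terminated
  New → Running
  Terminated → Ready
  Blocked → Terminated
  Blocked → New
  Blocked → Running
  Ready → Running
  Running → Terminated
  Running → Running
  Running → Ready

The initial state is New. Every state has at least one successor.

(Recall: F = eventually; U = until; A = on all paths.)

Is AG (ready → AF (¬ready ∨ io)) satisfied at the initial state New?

States satisfying ready → AF (¬ready ∨ io): {Terminated, Ready}.
States satisfying AG (ready → AF (¬ready ∨ io)): ∅.
New is reachable from New and violates ready → AF (¬ready ∨ io), so AG fails at New.
New ∉ Sat(AG (ready → AF (¬ready ∨ io))).

No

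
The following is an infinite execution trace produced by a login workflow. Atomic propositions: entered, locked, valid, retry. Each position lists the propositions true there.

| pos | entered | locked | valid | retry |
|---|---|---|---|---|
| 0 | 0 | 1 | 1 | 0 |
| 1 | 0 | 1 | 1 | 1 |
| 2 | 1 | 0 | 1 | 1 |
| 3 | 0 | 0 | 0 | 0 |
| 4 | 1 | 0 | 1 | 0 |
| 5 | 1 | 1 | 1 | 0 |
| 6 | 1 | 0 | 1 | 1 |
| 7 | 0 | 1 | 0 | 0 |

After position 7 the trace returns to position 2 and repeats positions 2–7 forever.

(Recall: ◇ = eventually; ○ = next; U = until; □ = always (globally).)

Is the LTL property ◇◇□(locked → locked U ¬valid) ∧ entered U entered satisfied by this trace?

◇□(locked → locked U ¬valid) is false at every position 0..7, so it never becomes true and ◇◇□(locked → locked U ¬valid) fails.
Walking from position 0: at position 0, entered has not yet held and entered fails, so entered U entered is false.
At position 0: ◇◇□(locked → locked U ¬valid) is false; entered U entered is false; so ◇◇□(locked → locked U ¬valid) ∧ entered U entered is false.

No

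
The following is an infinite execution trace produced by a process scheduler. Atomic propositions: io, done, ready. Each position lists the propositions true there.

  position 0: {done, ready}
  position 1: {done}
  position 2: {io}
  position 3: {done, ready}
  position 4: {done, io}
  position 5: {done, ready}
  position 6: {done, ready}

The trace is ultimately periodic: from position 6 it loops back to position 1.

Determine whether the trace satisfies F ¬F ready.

Violated

¬F ready is false at every position 0..6, so it never becomes true and F ¬F ready fails.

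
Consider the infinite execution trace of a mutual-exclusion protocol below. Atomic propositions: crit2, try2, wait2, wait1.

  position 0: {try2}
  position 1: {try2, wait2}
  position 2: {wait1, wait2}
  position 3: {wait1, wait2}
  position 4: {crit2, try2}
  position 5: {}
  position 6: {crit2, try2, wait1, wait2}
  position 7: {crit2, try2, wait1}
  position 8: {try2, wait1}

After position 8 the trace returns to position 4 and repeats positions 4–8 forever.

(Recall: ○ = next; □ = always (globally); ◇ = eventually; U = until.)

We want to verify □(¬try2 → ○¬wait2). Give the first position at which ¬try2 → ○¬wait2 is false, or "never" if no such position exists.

2

Check ¬try2 → ○¬wait2 at each position in order: 0 ✓, 1 ✓.
At position 2 the labels are {wait1, wait2} and the next position 3 has {wait1, wait2}, so ¬try2 → ○¬wait2 is false there. This is the first violation.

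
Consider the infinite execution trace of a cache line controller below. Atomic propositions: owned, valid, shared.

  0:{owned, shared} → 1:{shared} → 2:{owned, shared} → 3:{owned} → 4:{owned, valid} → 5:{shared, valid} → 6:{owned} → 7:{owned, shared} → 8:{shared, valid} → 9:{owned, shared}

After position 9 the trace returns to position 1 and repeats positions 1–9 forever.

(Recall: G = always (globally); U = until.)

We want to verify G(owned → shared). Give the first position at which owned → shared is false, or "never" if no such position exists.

3

Check owned → shared at each position in order: 0 ✓, 1 ✓, 2 ✓.
At position 3 the labels are {owned}, so owned → shared is false there. This is the first violation.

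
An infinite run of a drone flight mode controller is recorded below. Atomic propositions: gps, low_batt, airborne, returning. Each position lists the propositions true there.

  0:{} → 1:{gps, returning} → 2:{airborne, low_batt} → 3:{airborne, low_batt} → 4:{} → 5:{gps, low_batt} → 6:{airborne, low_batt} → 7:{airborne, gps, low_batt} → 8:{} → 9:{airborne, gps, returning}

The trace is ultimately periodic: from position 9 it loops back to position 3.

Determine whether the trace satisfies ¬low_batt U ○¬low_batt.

Satisfied

Walking from position 0: ○¬low_batt first holds at position 0, and ¬low_batt holds at every earlier position along the way, so ¬low_batt U ○¬low_batt holds.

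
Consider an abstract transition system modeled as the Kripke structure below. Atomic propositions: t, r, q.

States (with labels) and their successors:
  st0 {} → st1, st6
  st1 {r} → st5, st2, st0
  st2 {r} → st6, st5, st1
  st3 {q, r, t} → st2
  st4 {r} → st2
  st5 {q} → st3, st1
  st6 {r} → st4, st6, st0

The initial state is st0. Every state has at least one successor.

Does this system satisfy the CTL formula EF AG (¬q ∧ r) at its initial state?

Does not hold

States satisfying AG (¬q ∧ r): ∅.
States satisfying EF AG (¬q ∧ r): ∅.
No suitable path/successor from st0 witnesses the formula.
st0 ∉ Sat(EF AG (¬q ∧ r)).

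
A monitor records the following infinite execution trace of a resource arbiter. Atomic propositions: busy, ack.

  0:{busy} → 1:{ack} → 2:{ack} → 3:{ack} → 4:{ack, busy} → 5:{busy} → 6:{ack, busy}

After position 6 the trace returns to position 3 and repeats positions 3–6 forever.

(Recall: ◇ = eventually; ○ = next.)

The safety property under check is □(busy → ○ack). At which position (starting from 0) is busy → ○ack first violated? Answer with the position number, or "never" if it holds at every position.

Check busy → ○ack at each position in order: 0 ✓, 1 ✓, 2 ✓, 3 ✓.
At position 4 the labels are {ack, busy} and the next position 5 has {busy}, so busy → ○ack is false there. This is the first violation.

4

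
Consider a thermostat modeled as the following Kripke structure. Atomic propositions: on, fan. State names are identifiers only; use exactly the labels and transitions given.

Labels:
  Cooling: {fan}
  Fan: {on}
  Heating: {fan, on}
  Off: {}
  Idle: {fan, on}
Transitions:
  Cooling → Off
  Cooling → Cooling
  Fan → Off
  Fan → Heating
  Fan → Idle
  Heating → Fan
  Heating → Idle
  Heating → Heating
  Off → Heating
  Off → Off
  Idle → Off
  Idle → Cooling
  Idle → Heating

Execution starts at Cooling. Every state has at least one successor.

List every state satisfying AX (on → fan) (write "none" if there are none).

States satisfying on → fan: {Cooling, Heating, Off, Idle}.
States satisfying AX (on → fan): {Cooling, Fan, Off, Idle}.

{Cooling, Fan, Off, Idle}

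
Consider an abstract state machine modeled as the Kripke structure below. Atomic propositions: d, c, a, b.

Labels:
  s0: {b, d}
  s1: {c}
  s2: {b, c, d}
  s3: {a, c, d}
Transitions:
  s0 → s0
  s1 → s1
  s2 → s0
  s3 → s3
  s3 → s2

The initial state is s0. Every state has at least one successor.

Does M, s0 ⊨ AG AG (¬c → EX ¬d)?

States satisfying AG (¬c → EX ¬d): {s1}.
States satisfying AG AG (¬c → EX ¬d): {s1}.
s0 is reachable from s0 and violates AG (¬c → EX ¬d), so AG fails at s0.
s0 ∉ Sat(AG AG (¬c → EX ¬d)).

No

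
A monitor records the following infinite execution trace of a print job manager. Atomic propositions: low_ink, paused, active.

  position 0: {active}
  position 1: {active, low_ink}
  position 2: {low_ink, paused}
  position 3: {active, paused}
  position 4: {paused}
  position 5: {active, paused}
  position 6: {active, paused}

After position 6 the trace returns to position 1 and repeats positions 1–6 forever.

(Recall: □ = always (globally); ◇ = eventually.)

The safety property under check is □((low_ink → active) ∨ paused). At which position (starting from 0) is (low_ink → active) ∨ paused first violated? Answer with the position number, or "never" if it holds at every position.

(low_ink → active) ∨ paused holds at every position 0..6, and those are all the positions the trace ever visits, so the invariant □((low_ink → active) ∨ paused) is never violated.

never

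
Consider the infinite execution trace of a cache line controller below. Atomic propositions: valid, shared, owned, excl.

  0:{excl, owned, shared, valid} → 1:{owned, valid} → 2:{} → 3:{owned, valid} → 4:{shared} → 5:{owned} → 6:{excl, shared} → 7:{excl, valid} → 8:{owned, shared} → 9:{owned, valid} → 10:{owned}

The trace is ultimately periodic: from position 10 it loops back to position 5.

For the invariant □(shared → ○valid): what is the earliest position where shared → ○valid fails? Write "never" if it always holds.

Check shared → ○valid at each position in order: 0 ✓, 1 ✓, 2 ✓, 3 ✓.
At position 4 the labels are {shared} and the next position 5 has {owned}, so shared → ○valid is false there. This is the first violation.

4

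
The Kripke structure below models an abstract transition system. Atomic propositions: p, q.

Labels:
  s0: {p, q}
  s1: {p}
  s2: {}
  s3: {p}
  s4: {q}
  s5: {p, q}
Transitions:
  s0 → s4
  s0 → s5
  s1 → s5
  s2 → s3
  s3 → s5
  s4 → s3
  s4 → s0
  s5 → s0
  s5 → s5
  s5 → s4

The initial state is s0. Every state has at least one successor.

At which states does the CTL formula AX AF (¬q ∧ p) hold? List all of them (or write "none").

{s2}

States satisfying AF (¬q ∧ p): {s1, s2, s3}.
States satisfying AX AF (¬q ∧ p): {s2}.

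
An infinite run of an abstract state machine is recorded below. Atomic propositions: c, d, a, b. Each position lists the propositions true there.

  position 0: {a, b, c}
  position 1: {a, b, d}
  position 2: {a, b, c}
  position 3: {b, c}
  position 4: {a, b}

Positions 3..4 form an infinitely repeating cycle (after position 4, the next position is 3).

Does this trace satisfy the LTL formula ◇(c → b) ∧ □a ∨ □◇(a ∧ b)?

Yes

◇(a ∧ b) holds at every position 0..4, and those are all positions ever visited, so □◇(a ∧ b) holds.
At position 0: ◇(c → b) ∧ □a is false; □◇(a ∧ b) is true; so ◇(c → b) ∧ □a ∨ □◇(a ∧ b) is true.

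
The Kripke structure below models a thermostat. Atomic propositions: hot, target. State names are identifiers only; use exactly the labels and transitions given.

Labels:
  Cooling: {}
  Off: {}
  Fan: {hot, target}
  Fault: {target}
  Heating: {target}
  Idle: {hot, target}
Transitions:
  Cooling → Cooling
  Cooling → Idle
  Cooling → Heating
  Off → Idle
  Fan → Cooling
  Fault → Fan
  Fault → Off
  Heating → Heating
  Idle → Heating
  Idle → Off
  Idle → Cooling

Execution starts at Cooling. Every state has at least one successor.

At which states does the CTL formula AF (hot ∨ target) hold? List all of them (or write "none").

{Off, Fan, Fault, Heating, Idle}

States satisfying hot ∨ target: {Fan, Fault, Heating, Idle}.
States satisfying AF (hot ∨ target): {Off, Fan, Fault, Heating, Idle}.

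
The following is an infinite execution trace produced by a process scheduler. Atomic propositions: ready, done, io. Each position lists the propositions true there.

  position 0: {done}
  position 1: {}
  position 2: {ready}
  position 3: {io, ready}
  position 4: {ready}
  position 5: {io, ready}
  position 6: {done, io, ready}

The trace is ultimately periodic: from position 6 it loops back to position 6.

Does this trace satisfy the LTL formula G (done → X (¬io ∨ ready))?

done → X (¬io ∨ ready) holds at every position 0..6, and those are all positions ever visited, so G (done → X (¬io ∨ ready)) holds.
Positions where done holds: 0, 6.
Check X (¬io ∨ ready) at each: 0→ok, 6→ok.

Satisfied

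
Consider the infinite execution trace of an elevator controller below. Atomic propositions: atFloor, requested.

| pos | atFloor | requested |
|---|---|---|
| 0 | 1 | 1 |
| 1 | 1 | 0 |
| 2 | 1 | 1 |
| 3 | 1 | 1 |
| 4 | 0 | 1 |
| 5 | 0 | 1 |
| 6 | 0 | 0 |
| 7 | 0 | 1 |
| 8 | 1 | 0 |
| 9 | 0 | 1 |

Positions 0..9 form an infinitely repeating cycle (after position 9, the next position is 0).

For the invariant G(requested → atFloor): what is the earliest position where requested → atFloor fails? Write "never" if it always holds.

Check requested → atFloor at each position in order: 0 ✓, 1 ✓, 2 ✓, 3 ✓.
At position 4 the labels are {requested}, so requested → atFloor is false there. This is the first violation.

4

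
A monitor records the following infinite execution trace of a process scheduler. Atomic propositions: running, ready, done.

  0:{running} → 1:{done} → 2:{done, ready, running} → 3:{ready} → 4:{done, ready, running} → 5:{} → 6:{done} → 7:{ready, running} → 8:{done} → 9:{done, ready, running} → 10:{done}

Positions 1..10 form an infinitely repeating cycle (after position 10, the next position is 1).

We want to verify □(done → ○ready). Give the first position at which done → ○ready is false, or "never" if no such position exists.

Check done → ○ready at each position in order: 0 ✓, 1 ✓, 2 ✓, 3 ✓.
At position 4 the labels are {done, ready, running} and the next position 5 has {}, so done → ○ready is false there. This is the first violation.

4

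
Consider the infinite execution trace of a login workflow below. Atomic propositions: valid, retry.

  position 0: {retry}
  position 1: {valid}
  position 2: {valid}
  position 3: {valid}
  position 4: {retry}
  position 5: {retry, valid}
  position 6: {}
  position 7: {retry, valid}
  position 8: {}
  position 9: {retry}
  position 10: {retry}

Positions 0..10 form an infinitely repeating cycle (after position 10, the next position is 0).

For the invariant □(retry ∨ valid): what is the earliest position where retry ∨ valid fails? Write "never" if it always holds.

Check retry ∨ valid at each position in order: 0 ✓, 1 ✓, 2 ✓, 3 ✓, 4 ✓, 5 ✓.
At position 6 the labels are {}, so retry ∨ valid is false there. This is the first violation.

6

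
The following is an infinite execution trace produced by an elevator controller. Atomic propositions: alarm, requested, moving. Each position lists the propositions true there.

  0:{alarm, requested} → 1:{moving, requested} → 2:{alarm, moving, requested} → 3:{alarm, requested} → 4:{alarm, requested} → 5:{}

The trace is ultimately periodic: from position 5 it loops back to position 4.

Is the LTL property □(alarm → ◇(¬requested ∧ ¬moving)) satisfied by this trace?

alarm → ◇(¬requested ∧ ¬moving) holds at every position 0..5, and those are all positions ever visited, so □(alarm → ◇(¬requested ∧ ¬moving)) holds.
Positions where alarm holds: 0, 2, 3, 4.
Check ◇(¬requested ∧ ¬moving) at each: 0→ok, 2→ok, 3→ok, 4→ok.

Holds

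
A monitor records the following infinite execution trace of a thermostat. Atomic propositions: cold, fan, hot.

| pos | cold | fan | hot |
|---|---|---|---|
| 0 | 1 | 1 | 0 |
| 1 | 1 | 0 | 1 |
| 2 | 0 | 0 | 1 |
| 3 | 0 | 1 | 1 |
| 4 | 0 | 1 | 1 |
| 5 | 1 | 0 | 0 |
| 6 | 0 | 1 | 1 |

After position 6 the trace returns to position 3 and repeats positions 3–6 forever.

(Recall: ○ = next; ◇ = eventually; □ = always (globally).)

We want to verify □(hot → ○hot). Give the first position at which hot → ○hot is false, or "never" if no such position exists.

4

Check hot → ○hot at each position in order: 0 ✓, 1 ✓, 2 ✓, 3 ✓.
At position 4 the labels are {fan, hot} and the next position 5 has {cold}, so hot → ○hot is false there. This is the first violation.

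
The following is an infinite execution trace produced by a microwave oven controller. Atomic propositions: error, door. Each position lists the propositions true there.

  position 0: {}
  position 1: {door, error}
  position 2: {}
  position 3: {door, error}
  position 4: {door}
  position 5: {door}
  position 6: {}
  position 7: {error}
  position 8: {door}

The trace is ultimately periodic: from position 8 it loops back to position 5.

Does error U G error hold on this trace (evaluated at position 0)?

Walking from position 0: at position 0, G error has not yet held and error fails, so error U G error is false.

Does not hold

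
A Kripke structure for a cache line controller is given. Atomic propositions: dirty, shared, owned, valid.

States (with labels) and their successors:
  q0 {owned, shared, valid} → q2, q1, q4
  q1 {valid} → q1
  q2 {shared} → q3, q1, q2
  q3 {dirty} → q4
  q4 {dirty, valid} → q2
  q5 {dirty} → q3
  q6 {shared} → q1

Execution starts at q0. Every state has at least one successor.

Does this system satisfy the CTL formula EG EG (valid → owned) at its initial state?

States satisfying EG (valid → owned): {q0, q2}.
States satisfying EG EG (valid → owned): {q0, q2}.
q0 ∈ Sat(EG EG (valid → owned)).

Yes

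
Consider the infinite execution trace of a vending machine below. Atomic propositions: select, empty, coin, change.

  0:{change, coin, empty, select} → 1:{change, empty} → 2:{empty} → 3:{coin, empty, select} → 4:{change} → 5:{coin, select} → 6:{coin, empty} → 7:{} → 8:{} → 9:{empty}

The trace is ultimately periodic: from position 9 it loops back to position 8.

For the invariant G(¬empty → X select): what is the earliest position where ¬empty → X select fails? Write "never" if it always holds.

Check ¬empty → X select at each position in order: 0 ✓, 1 ✓, 2 ✓, 3 ✓, 4 ✓.
At position 5 the labels are {coin, select} and the next position 6 has {coin, empty}, so ¬empty → X select is false there. This is the first violation.

5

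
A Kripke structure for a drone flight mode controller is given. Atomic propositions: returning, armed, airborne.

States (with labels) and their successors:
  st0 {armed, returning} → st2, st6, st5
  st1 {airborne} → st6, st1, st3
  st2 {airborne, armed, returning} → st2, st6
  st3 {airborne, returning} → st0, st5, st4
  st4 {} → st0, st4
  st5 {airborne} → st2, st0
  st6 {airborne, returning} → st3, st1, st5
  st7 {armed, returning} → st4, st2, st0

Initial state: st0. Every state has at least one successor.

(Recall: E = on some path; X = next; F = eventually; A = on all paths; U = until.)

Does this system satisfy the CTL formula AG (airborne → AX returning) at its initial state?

States satisfying airborne → AX returning: {st0, st2, st4, st5, st7}.
States satisfying AG (airborne → AX returning): ∅.
st1 is reachable from st0 and violates airborne → AX returning, so AG fails at st0.
st0 ∉ Sat(AG (airborne → AX returning)).

No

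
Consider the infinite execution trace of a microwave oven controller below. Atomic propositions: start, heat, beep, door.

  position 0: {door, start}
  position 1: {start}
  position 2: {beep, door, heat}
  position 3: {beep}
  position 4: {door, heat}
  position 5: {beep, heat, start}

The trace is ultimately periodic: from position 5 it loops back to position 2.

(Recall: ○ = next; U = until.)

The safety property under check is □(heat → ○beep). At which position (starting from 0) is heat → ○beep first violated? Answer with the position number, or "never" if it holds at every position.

never

heat → ○beep holds at every position 0..5, and those are all the positions the trace ever visits, so the invariant □(heat → ○beep) is never violated.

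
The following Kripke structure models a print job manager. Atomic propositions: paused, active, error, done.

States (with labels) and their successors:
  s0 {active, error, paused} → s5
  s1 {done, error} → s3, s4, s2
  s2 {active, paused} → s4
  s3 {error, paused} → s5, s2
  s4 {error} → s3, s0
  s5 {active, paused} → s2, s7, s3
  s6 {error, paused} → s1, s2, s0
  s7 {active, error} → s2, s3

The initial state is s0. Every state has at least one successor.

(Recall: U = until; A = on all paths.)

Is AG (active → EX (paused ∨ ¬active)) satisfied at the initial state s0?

Yes

States satisfying active → EX (paused ∨ ¬active): {s0, s1, s2, s3, s4, s5, s6, s7}.
States satisfying AG (active → EX (paused ∨ ¬active)): {s0, s1, s2, s3, s4, s5, s6, s7}.
Every state reachable from s0 satisfies active → EX (paused ∨ ¬active).
s0 ∈ Sat(AG (active → EX (paused ∨ ¬active))).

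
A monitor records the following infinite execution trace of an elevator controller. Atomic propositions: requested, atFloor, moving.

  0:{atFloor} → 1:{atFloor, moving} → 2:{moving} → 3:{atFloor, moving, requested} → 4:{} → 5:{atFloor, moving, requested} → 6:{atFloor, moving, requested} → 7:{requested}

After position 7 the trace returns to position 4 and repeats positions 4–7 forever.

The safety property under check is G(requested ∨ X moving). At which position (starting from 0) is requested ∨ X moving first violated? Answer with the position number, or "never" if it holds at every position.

never

requested ∨ X moving holds at every position 0..7, and those are all the positions the trace ever visits, so the invariant G(requested ∨ X moving) is never violated.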